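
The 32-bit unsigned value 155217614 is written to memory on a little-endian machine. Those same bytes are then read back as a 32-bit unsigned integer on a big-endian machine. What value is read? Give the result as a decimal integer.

155217614 in 32-bit hexadecimal is 0x09406ECE.
Stored little-endian, the bytes at ascending addresses are CE 6E 40 09.
Read back as big-endian, the last byte is least significant, giving 0xCE6E4009.
0xCE6E4009 = 3463331849.

3463331849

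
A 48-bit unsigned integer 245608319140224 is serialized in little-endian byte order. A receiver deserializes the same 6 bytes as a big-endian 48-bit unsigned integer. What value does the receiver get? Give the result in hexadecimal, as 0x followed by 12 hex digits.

0x80C19D2461DF

245608319140224 in 48-bit hexadecimal is 0xDF61249DC180.
Stored little-endian, the bytes at ascending addresses are 80 C1 9D 24 61 DF.
Read back as big-endian, the last byte is least significant, giving 0x80C19D2461DF.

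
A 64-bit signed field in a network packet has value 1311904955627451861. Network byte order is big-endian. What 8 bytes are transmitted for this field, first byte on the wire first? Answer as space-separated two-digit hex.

1311904955627451861 in hexadecimal, padded to 64 bits, is 0x1234D29B3B3FB5D5.
Split into bytes (most-significant first): 12 34 D2 9B 3B 3F B5 D5.
Big-endian: lowest address holds the most-significant byte.
So the memory order matches the most-significant-first order: 12 34 D2 9B 3B 3F B5 D5.

12 34 D2 9B 3B 3F B5 D5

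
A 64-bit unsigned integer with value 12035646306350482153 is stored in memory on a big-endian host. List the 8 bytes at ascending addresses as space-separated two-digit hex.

12035646306350482153 in hexadecimal, padded to 64 bits, is 0xA707348C4C4342E9.
Split into bytes (most-significant first): A7 07 34 8C 4C 43 42 E9.
In big-endian order the high byte comes first in memory.
So the memory order matches the most-significant-first order: A7 07 34 8C 4C 43 42 E9.

A7 07 34 8C 4C 43 42 E9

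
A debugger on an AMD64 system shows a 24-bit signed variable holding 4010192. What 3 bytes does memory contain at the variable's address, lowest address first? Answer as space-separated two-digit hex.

D0 30 3D

4010192 in hexadecimal, padded to 24 bits, is 0x3D30D0.
Split into bytes (most-significant first): 3D 30 D0.
Little-endian stores the least-significant byte at the lowest address.
So at ascending addresses the bytes are D0 30 3D.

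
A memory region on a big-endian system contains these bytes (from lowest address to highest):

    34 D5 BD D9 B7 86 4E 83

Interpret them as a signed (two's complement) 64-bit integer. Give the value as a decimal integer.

3807157802796207747

Big-endian stores the most-significant byte at the lowest address.
The bytes are already most-significant first: 0x34D5BDD9B7864E83.
0x34D5BDD9B7864E83 = 3807157802796207747.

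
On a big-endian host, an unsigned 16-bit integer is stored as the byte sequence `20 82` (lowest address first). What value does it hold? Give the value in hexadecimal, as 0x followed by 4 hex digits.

0x2082

Big-endian stores the most-significant byte at the lowest address.
The bytes are already most-significant first: 0x2082.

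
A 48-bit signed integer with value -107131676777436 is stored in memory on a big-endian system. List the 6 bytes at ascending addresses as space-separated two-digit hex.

9E 90 76 76 24 24

Two's complement of -107131676777436 in 48 bits: 107131676777436 = 0x616F8989DBDC; invert → 0x9E9076762423; add 1 → 0x9E9076762424.
Split into bytes (most-significant first): 9E 90 76 76 24 24.
Big-endian stores the most-significant byte at the lowest address.
So the memory order matches the most-significant-first order: 9E 90 76 76 24 24.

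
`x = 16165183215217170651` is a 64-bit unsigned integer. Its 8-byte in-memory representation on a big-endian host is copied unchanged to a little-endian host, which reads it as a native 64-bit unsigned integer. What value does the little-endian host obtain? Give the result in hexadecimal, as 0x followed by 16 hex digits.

0xDB5820C87C4456E0

16165183215217170651 in 64-bit hexadecimal is 0xE056447CC82058DB.
Stored big-endian, the bytes at ascending addresses are E0 56 44 7C C8 20 58 DB.
Read back as little-endian, the first byte is least significant, giving 0xDB5820C87C4456E0.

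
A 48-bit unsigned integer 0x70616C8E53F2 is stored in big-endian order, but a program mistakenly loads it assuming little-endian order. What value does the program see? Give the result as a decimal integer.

Stored big-endian, the bytes at ascending addresses are 70 61 6C 8E 53 F2.
Read back as little-endian, the first byte is least significant, giving 0xF2538E6C6170.
0xF2538E6C6170 = 266440685674864.

266440685674864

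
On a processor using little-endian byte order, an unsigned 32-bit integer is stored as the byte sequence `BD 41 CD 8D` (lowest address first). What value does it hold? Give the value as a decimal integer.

2379039165

Little-endian: lowest address holds the least-significant byte.
Reassemble most-significant byte first: 8D CD 41 BD → 0x8DCD41BD.
0x8DCD41BD = 2379039165.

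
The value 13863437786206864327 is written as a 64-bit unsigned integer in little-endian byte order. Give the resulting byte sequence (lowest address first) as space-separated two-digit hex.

13863437786206864327 in hexadecimal, padded to 64 bits, is 0xC064D337049683C7.
Split into bytes (most-significant first): C0 64 D3 37 04 96 83 C7.
Little-endian: lowest address holds the least-significant byte.
So at ascending addresses the bytes are C7 83 96 04 37 D3 64 C0.

C7 83 96 04 37 D3 64 C0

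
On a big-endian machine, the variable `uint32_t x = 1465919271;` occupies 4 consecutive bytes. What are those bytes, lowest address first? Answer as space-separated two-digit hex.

1465919271 in hexadecimal, padded to 32 bits, is 0x57602727.
Split into bytes (most-significant first): 57 60 27 27.
In big-endian order the high byte comes first in memory.
So the memory order matches the most-significant-first order: 57 60 27 27.

57 60 27 27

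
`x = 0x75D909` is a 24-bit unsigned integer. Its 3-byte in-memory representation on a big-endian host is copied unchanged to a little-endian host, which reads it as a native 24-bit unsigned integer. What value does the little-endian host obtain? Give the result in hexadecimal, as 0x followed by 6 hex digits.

Stored big-endian, the bytes at ascending addresses are 75 D9 09.
Read back as little-endian, the first byte is least significant, giving 0x09D975.

0x09D975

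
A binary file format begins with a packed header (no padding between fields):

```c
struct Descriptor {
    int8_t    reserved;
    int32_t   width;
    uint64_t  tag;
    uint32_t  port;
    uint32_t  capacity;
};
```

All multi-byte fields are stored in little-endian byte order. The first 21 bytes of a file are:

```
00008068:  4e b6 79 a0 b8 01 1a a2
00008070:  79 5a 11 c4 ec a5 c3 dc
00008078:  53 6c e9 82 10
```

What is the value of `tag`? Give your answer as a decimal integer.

17060780368671676929

`tag` follows `reserved` (1 B), `width` (4 B), so it starts at offset 1 + 4 = 5 and occupies 8 bytes.
Bytes at offsets 5..12: 01 1A A2 79 5A 11 C4 EC.
Little-endian stores the least-significant byte at the lowest address.
Reassemble most-significant byte first: EC C4 11 5A 79 A2 1A 01 → 0xECC4115A79A21A01.
0xECC4115A79A21A01 = 17060780368671676929.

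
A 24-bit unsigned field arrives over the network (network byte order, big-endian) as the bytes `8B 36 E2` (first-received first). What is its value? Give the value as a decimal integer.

9123554

Big-endian: lowest address holds the most-significant byte.
The bytes are already most-significant first: 0x8B36E2.
0x8B36E2 = 9123554.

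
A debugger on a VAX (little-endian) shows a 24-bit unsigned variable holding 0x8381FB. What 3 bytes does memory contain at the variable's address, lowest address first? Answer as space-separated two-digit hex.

FB 81 83

Split into bytes (most-significant first): 83 81 FB.
In little-endian order the low byte comes first in memory.
So at ascending addresses the bytes are FB 81 83.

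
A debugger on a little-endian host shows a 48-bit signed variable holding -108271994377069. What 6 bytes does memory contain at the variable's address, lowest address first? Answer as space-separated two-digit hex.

93 6C 3C F6 86 9D

Two's complement of -108271994377069 in 48 bits: 108271994377069 = 0x627909C3936D; invert → 0x9D86F63C6C92; add 1 → 0x9D86F63C6C93.
Split into bytes (most-significant first): 9D 86 F6 3C 6C 93.
In little-endian order the low byte comes first in memory.
So at ascending addresses the bytes are 93 6C 3C F6 86 9D.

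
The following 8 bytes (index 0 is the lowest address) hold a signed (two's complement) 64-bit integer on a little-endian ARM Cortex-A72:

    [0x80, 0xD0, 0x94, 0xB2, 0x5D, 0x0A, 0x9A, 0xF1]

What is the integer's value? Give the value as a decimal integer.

In little-endian order the low byte comes first in memory.
Reassemble most-significant byte first: F1 9A 0A 5D B2 94 D0 80 → 0xF19A0A5DB294D080.
Top bit is set, so as a signed 64-bit value this is 0xF19A0A5DB294D080 − 2^64 = -1037505366611144576.

-1037505366611144576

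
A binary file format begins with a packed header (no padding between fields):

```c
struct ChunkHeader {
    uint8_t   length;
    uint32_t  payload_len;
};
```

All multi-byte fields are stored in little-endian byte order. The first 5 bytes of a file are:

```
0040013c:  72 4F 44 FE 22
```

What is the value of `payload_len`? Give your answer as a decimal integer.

587088975

`payload_len` follows `length` (1 byte), so it starts at byte offset 1 and occupies 4 bytes.
Bytes at offsets 1..4: 4F 44 FE 22.
In little-endian order the low byte comes first in memory.
Reassemble most-significant byte first: 22 FE 44 4F → 0x22FE444F.
0x22FE444F = 587088975.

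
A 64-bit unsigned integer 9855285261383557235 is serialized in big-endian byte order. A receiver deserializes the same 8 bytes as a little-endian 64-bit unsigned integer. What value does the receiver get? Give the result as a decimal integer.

9855285261383557235 in 64-bit hexadecimal is 0x88C501BACCE8E073.
Stored big-endian, the bytes at ascending addresses are 88 C5 01 BA CC E8 E0 73.
Read back as little-endian, the first byte is least significant, giving 0x73E0E8CCBA01C588.
0x73E0E8CCBA01C588 = 8349929675136550280.

8349929675136550280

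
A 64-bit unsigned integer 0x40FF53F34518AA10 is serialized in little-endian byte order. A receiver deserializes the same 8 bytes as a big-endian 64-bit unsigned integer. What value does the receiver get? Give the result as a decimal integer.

1200798939361836864

Stored little-endian, the bytes at ascending addresses are 10 AA 18 45 F3 53 FF 40.
Read back as big-endian, the last byte is least significant, giving 0x10AA1845F353FF40.
0x10AA1845F353FF40 = 1200798939361836864.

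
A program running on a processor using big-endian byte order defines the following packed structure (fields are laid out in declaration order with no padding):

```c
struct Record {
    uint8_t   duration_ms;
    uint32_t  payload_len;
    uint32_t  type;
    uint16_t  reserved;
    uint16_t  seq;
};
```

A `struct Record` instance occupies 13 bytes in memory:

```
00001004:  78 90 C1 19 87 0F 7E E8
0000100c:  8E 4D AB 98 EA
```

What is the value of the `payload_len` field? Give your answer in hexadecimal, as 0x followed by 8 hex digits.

0x90C11987

`payload_len` follows `duration_ms` (1 byte), so it starts at byte offset 1 and occupies 4 bytes.
Bytes at offsets 1..4: 90 C1 19 87.
Big-endian: lowest address holds the most-significant byte.
The bytes are already most-significant first: 0x90C11987.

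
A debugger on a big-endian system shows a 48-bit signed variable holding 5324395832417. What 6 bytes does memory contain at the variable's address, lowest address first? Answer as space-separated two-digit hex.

04 D7 AE B8 E4 61

5324395832417 in hexadecimal, padded to 48 bits, is 0x04D7AEB8E461.
Split into bytes (most-significant first): 04 D7 AE B8 E4 61.
Big-endian stores the most-significant byte at the lowest address.
So the memory order matches the most-significant-first order: 04 D7 AE B8 E4 61.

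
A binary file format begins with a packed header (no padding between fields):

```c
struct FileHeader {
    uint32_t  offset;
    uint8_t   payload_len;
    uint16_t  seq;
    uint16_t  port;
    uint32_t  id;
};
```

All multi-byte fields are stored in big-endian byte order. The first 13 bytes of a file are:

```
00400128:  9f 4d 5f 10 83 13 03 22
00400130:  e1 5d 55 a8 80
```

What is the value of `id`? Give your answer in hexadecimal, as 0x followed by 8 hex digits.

0x5D55A880

`id` follows `offset` (4 B), `payload_len` (1 B), `seq` (2 B), `port` (2 B), so it starts at offset 4 + 1 + 2 + 2 = 9 and occupies 4 bytes.
Bytes at offsets 9..12: 5D 55 A8 80.
Big-endian stores the most-significant byte at the lowest address.
The bytes are already most-significant first: 0x5D55A880.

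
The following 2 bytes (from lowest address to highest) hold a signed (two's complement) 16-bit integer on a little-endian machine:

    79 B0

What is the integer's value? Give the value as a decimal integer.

-20359

In little-endian order the low byte comes first in memory.
Reassemble most-significant byte first: B0 79 → 0xB079.
Top bit is set, so as a signed 16-bit value this is 0xB079 − 2^16 = -20359.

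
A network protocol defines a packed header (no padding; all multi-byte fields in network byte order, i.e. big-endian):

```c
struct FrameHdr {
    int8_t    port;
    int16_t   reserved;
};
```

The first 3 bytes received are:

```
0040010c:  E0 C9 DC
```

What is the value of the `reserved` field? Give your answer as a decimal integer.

`reserved` follows `port` (1 byte), so it starts at byte offset 1 and occupies 2 bytes.
Bytes at offsets 1..2: C9 DC.
Big-endian stores the most-significant byte at the lowest address.
The bytes are already most-significant first: 0xC9DC.
Top bit is set, so as a signed 16-bit value this is 0xC9DC − 2^16 = -13860.

-13860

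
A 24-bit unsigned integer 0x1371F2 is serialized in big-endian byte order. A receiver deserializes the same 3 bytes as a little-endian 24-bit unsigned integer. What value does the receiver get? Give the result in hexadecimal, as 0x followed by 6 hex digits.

Stored big-endian, the bytes at ascending addresses are 13 71 F2.
Read back as little-endian, the first byte is least significant, giving 0xF27113.

0xF27113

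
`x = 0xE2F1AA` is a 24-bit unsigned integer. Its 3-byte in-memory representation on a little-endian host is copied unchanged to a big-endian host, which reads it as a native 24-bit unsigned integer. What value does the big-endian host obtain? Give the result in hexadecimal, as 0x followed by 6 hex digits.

Stored little-endian, the bytes at ascending addresses are AA F1 E2.
Read back as big-endian, the last byte is least significant, giving 0xAAF1E2.

0xAAF1E2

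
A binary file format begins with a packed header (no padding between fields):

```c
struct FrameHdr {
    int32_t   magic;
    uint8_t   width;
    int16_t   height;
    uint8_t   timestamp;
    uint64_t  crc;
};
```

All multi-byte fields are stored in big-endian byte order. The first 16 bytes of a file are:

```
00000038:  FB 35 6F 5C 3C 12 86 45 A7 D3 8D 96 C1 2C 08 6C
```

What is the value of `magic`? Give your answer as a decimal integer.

-80384164

`magic` is the first field, at byte offset 0, occupying 4 bytes.
Bytes at offsets 0..3: FB 35 6F 5C.
Big-endian stores the most-significant byte at the lowest address.
The bytes are already most-significant first: 0xFB356F5C.
Top bit is set, so as a signed 32-bit value this is 0xFB356F5C − 2^32 = -80384164.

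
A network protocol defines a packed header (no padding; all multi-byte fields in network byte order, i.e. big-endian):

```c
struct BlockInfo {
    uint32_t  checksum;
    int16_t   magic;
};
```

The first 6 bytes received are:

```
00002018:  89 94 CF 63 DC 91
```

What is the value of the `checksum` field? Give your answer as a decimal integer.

2308231011

`checksum` is the first field, at byte offset 0, occupying 4 bytes.
Bytes at offsets 0..3: 89 94 CF 63.
In big-endian order the high byte comes first in memory.
The bytes are already most-significant first: 0x8994CF63.
0x8994CF63 = 2308231011.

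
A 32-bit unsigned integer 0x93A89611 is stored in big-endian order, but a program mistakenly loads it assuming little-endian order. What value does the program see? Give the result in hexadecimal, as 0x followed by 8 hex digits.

Stored big-endian, the bytes at ascending addresses are 93 A8 96 11.
Read back as little-endian, the first byte is least significant, giving 0x1196A893.

0x1196A893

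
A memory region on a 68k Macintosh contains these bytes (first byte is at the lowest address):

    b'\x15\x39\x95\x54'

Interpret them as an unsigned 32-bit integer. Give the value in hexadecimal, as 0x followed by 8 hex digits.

In big-endian order the high byte comes first in memory.
The bytes are already most-significant first: 0x15399554.

0x15399554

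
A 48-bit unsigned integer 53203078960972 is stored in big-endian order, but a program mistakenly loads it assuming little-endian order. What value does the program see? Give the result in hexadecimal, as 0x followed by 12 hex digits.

0x4C579F4E6330

53203078960972 in 48-bit hexadecimal is 0x30634E9F574C.
Stored big-endian, the bytes at ascending addresses are 30 63 4E 9F 57 4C.
Read back as little-endian, the first byte is least significant, giving 0x4C579F4E6330.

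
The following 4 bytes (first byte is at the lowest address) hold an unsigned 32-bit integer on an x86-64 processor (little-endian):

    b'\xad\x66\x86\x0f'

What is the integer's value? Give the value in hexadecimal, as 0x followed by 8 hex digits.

0x0F8666AD

Little-endian stores the least-significant byte at the lowest address.
Reassemble most-significant byte first: 0F 86 66 AD → 0x0F8666AD.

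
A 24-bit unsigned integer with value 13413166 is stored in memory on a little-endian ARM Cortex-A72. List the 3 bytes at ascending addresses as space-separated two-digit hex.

2E AB CC

13413166 in hexadecimal, padded to 24 bits, is 0xCCAB2E.
Split into bytes (most-significant first): CC AB 2E.
In little-endian order the low byte comes first in memory.
So at ascending addresses the bytes are 2E AB CC.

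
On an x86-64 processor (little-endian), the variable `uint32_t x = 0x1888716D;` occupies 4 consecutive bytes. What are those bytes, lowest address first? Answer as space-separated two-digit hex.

Split into bytes (most-significant first): 18 88 71 6D.
Little-endian: lowest address holds the least-significant byte.
So at ascending addresses the bytes are 6D 71 88 18.

6D 71 88 18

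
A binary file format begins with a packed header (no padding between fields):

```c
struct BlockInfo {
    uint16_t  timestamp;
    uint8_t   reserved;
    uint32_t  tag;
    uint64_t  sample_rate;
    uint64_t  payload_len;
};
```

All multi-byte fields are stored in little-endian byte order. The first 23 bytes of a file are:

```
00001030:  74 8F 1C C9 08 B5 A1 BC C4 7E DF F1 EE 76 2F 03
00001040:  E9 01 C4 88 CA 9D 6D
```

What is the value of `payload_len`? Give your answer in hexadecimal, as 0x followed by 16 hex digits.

`payload_len` follows `timestamp` (2 B), `reserved` (1 B), `tag` (4 B), `sample_rate` (8 B), so it starts at offset 2 + 1 + 4 + 8 = 15 and occupies 8 bytes.
Bytes at offsets 15..22: 03 E9 01 C4 88 CA 9D 6D.
Little-endian stores the least-significant byte at the lowest address.
Reassemble most-significant byte first: 6D 9D CA 88 C4 01 E9 03 → 0x6D9DCA88C401E903.

0x6D9DCA88C401E903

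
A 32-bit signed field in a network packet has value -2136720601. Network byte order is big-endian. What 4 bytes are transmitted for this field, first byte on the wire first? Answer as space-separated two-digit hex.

80 A4 3B 27

Two's complement of -2136720601 in 32 bits: 2136720601 = 0x7F5BC4D9; invert → 0x80A43B26; add 1 → 0x80A43B27.
Split into bytes (most-significant first): 80 A4 3B 27.
In big-endian order the high byte comes first in memory.
So the memory order matches the most-significant-first order: 80 A4 3B 27.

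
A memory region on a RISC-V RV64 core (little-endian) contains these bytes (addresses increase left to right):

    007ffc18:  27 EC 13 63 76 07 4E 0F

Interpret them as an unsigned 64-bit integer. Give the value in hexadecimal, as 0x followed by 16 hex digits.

Little-endian: lowest address holds the least-significant byte.
Reassemble most-significant byte first: 0F 4E 07 76 63 13 EC 27 → 0x0F4E07766313EC27.

0x0F4E07766313EC27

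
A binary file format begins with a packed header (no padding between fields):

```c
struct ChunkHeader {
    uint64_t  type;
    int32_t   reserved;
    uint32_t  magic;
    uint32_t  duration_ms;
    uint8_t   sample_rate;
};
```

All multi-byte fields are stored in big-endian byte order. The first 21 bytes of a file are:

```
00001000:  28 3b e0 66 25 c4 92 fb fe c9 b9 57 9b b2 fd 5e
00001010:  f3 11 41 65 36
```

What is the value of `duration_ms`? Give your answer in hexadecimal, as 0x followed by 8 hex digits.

0xF3114165

`duration_ms` follows `type` (8 B), `reserved` (4 B), `magic` (4 B), so it starts at offset 8 + 4 + 4 = 16 and occupies 4 bytes.
Bytes at offsets 16..19: F3 11 41 65.
Big-endian stores the most-significant byte at the lowest address.
The bytes are already most-significant first: 0xF3114165.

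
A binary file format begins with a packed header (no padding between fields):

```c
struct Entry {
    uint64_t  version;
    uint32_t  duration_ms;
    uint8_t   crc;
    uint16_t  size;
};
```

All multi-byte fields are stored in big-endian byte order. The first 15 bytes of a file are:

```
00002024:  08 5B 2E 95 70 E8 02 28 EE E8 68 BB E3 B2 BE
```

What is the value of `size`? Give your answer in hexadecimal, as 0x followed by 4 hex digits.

`size` follows `version` (8 B), `duration_ms` (4 B), `crc` (1 B), so it starts at offset 8 + 4 + 1 = 13 and occupies 2 bytes.
Bytes at offsets 13..14: B2 BE.
Big-endian: lowest address holds the most-significant byte.
The bytes are already most-significant first: 0xB2BE.

0xB2BE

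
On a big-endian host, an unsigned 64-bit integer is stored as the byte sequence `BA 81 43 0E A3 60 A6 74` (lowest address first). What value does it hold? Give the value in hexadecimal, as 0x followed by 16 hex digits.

Big-endian stores the most-significant byte at the lowest address.
The bytes are already most-significant first: 0xBA81430EA360A674.

0xBA81430EA360A674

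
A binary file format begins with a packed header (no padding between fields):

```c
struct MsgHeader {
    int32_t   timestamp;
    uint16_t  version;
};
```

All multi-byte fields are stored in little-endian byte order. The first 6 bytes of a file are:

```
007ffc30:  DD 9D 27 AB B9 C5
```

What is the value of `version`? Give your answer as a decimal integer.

50617

`version` follows `timestamp` (4 bytes), so it starts at byte offset 4 and occupies 2 bytes.
Bytes at offsets 4..5: B9 C5.
Little-endian stores the least-significant byte at the lowest address.
Reassemble most-significant byte first: C5 B9 → 0xC5B9.
0xC5B9 = 50617.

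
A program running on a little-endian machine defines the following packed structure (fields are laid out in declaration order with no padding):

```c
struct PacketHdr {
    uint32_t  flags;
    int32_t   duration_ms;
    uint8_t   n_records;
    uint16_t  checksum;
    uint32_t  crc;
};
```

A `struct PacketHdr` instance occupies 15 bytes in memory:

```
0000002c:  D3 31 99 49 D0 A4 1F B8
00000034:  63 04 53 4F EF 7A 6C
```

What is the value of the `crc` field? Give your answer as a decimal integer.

1819995983

`crc` follows `flags` (4 B), `duration_ms` (4 B), `n_records` (1 B), `checksum` (2 B), so it starts at offset 4 + 4 + 1 + 2 = 11 and occupies 4 bytes.
Bytes at offsets 11..14: 4F EF 7A 6C.
Little-endian: lowest address holds the least-significant byte.
Reassemble most-significant byte first: 6C 7A EF 4F → 0x6C7AEF4F.
0x6C7AEF4F = 1819995983.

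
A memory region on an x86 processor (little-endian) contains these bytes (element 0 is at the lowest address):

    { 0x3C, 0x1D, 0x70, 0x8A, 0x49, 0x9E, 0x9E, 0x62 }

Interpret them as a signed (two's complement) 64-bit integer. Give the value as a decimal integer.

In little-endian order the low byte comes first in memory.
Reassemble most-significant byte first: 62 9E 9E 49 8A 70 1D 3C → 0x629E9E498A701D3C.
0x629E9E498A701D3C = 7106291300729625916.

7106291300729625916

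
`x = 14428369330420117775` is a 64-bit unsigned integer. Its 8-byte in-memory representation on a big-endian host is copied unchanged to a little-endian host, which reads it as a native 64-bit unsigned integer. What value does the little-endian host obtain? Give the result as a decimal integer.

1148932560019864520

14428369330420117775 in 64-bit hexadecimal is 0xC83BDD7613D4F10F.
Stored big-endian, the bytes at ascending addresses are C8 3B DD 76 13 D4 F1 0F.
Read back as little-endian, the first byte is least significant, giving 0x0FF1D41376DD3BC8.
0x0FF1D41376DD3BC8 = 1148932560019864520.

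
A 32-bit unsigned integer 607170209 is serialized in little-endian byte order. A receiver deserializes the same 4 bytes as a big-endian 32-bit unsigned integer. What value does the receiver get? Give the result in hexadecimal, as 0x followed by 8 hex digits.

607170209 in 32-bit hexadecimal is 0x2430AEA1.
Stored little-endian, the bytes at ascending addresses are A1 AE 30 24.
Read back as big-endian, the last byte is least significant, giving 0xA1AE3024.

0xA1AE3024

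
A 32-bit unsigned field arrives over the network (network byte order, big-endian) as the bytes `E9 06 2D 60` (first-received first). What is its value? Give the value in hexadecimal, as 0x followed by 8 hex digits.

In big-endian order the high byte comes first in memory.
The bytes are already most-significant first: 0xE9062D60.

0xE9062D60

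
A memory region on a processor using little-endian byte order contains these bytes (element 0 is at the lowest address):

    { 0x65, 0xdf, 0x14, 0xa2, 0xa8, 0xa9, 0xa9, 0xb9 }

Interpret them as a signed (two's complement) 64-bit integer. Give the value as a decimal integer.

-5068333363889905819

Little-endian stores the least-significant byte at the lowest address.
Reassemble most-significant byte first: B9 A9 A9 A8 A2 14 DF 65 → 0xB9A9A9A8A214DF65.
Top bit is set, so as a signed 64-bit value this is 0xB9A9A9A8A214DF65 − 2^64 = -5068333363889905819.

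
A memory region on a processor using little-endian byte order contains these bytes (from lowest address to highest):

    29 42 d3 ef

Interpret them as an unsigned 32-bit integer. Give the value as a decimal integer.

Little-endian: lowest address holds the least-significant byte.
Reassemble most-significant byte first: EF D3 42 29 → 0xEFD34229.
0xEFD34229 = 4023599657.

4023599657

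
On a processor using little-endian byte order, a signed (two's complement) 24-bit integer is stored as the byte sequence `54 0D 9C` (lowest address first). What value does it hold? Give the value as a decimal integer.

-6550188

Little-endian stores the least-significant byte at the lowest address.
Reassemble most-significant byte first: 9C 0D 54 → 0x9C0D54.
Top bit is set, so as a signed 24-bit value this is 0x9C0D54 − 2^24 = -6550188.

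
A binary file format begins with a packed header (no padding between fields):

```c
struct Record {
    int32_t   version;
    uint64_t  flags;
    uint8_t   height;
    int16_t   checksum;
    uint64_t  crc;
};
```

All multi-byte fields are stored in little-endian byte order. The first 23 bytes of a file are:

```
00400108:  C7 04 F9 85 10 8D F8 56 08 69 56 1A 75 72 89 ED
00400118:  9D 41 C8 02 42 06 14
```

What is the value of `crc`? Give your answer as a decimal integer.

`crc` follows `version` (4 B), `flags` (8 B), `height` (1 B), `checksum` (2 B), so it starts at offset 4 + 8 + 1 + 2 = 15 and occupies 8 bytes.
Bytes at offsets 15..22: ED 9D 41 C8 02 42 06 14.
Little-endian stores the least-significant byte at the lowest address.
Reassemble most-significant byte first: 14 06 42 02 C8 41 9D ED → 0x14064202C8419DED.
0x14064202C8419DED = 1442913310335933933.

1442913310335933933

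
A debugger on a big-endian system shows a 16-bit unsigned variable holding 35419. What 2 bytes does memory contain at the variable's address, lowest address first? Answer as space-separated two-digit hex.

35419 in hexadecimal, padded to 16 bits, is 0x8A5B.
Split into bytes (most-significant first): 8A 5B.
Big-endian: lowest address holds the most-significant byte.
So the memory order matches the most-significant-first order: 8A 5B.

8A 5B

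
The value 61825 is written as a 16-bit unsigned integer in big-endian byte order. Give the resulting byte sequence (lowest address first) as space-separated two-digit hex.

61825 in hexadecimal, padded to 16 bits, is 0xF181.
Split into bytes (most-significant first): F1 81.
Big-endian stores the most-significant byte at the lowest address.
So the memory order matches the most-significant-first order: F1 81.

F1 81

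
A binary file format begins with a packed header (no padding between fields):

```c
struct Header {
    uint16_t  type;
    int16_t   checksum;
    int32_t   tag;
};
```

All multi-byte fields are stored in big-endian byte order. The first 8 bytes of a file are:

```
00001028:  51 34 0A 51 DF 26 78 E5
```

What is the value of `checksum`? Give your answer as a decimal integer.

2641

`checksum` follows `type` (2 bytes), so it starts at byte offset 2 and occupies 2 bytes.
Bytes at offsets 2..3: 0A 51.
In big-endian order the high byte comes first in memory.
The bytes are already most-significant first: 0x0A51.
0x0A51 = 2641.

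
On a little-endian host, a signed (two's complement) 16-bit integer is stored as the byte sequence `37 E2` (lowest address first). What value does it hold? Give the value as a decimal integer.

In little-endian order the low byte comes first in memory.
Reassemble most-significant byte first: E2 37 → 0xE237.
Top bit is set, so as a signed 16-bit value this is 0xE237 − 2^16 = -7625.

-7625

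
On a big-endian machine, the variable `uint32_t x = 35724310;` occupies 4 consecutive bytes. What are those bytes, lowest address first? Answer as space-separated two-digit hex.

35724310 in hexadecimal, padded to 32 bits, is 0x02211C16.
Split into bytes (most-significant first): 02 21 1C 16.
In big-endian order the high byte comes first in memory.
So the memory order matches the most-significant-first order: 02 21 1C 16.

02 21 1C 16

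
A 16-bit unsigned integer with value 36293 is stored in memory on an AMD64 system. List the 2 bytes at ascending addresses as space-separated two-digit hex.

36293 in hexadecimal, padded to 16 bits, is 0x8DC5.
Split into bytes (most-significant first): 8D C5.
Little-endian stores the least-significant byte at the lowest address.
So at ascending addresses the bytes are C5 8D.

C5 8D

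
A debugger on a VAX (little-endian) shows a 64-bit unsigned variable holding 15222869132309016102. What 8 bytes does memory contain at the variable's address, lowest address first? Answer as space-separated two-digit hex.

15222869132309016102 in hexadecimal, padded to 64 bits, is 0xD3427ED25589AE26.
Split into bytes (most-significant first): D3 42 7E D2 55 89 AE 26.
Little-endian: lowest address holds the least-significant byte.
So at ascending addresses the bytes are 26 AE 89 55 D2 7E 42 D3.

26 AE 89 55 D2 7E 42 D3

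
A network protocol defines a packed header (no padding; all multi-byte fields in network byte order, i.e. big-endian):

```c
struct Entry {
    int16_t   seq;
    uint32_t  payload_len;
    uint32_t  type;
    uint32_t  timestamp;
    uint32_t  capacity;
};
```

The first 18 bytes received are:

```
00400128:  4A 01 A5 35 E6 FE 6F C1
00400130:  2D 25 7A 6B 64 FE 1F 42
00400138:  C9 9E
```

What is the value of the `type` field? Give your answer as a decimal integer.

1874930981

`type` follows `seq` (2 B), `payload_len` (4 B), so it starts at offset 2 + 4 = 6 and occupies 4 bytes.
Bytes at offsets 6..9: 6F C1 2D 25.
In big-endian order the high byte comes first in memory.
The bytes are already most-significant first: 0x6FC12D25.
0x6FC12D25 = 1874930981.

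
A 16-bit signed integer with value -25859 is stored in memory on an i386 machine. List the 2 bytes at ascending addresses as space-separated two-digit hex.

FD 9A

Two's complement of -25859 in 16 bits: 25859 = 0x6503; invert → 0x9AFC; add 1 → 0x9AFD.
Split into bytes (most-significant first): 9A FD.
Little-endian: lowest address holds the least-significant byte.
So at ascending addresses the bytes are FD 9A.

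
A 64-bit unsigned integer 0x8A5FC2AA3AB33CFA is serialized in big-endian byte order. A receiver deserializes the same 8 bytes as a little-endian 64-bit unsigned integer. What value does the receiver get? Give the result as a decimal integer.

18031484072638963594

Stored big-endian, the bytes at ascending addresses are 8A 5F C2 AA 3A B3 3C FA.
Read back as little-endian, the first byte is least significant, giving 0xFA3CB33AAAC25F8A.
0xFA3CB33AAAC25F8A = 18031484072638963594.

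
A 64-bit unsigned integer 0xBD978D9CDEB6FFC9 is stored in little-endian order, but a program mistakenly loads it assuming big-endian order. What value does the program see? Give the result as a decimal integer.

Stored little-endian, the bytes at ascending addresses are C9 FF B6 DE 9C 8D 97 BD.
Read back as big-endian, the last byte is least significant, giving 0xC9FFB6DE9C8D97BD.
0xC9FFB6DE9C8D97BD = 14555553587910252477.

14555553587910252477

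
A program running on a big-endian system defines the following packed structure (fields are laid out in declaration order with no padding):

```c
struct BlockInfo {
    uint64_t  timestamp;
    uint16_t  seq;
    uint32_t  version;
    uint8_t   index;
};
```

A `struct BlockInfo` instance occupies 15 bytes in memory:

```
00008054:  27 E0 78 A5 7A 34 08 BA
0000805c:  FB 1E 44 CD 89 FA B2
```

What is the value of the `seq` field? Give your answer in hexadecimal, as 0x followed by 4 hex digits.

`seq` follows `timestamp` (8 bytes), so it starts at byte offset 8 and occupies 2 bytes.
Bytes at offsets 8..9: FB 1E.
In big-endian order the high byte comes first in memory.
The bytes are already most-significant first: 0xFB1E.

0xFB1E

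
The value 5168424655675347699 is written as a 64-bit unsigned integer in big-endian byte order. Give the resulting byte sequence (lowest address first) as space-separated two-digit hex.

47 B9 EE D7 41 E6 52 F3

5168424655675347699 in hexadecimal, padded to 64 bits, is 0x47B9EED741E652F3.
Split into bytes (most-significant first): 47 B9 EE D7 41 E6 52 F3.
Big-endian stores the most-significant byte at the lowest address.
So the memory order matches the most-significant-first order: 47 B9 EE D7 41 E6 52 F3.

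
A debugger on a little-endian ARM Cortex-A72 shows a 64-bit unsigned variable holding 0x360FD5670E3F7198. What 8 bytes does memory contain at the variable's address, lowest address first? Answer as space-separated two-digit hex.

98 71 3F 0E 67 D5 0F 36

Split into bytes (most-significant first): 36 0F D5 67 0E 3F 71 98.
Little-endian stores the least-significant byte at the lowest address.
So at ascending addresses the bytes are 98 71 3F 0E 67 D5 0F 36.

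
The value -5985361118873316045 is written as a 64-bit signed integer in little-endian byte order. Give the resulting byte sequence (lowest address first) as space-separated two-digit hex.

Two's complement of -5985361118873316045 in 64 bits: 5985361118873316045 = 0x53104639CEE0EACD; invert → 0xACEFB9C6311F1532; add 1 → 0xACEFB9C6311F1533.
Split into bytes (most-significant first): AC EF B9 C6 31 1F 15 33.
Little-endian: lowest address holds the least-significant byte.
So at ascending addresses the bytes are 33 15 1F 31 C6 B9 EF AC.

33 15 1F 31 C6 B9 EF AC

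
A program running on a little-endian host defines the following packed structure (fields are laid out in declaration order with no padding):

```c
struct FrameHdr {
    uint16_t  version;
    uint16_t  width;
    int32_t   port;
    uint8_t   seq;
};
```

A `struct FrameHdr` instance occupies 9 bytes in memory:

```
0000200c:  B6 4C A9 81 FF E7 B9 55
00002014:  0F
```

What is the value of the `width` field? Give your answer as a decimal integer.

`width` follows `version` (2 bytes), so it starts at byte offset 2 and occupies 2 bytes.
Bytes at offsets 2..3: A9 81.
Little-endian: lowest address holds the least-significant byte.
Reassemble most-significant byte first: 81 A9 → 0x81A9.
0x81A9 = 33193.

33193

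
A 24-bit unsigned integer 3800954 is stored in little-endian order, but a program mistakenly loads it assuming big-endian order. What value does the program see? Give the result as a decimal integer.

8060729

3800954 in 24-bit hexadecimal is 0x39FF7A.
Stored little-endian, the bytes at ascending addresses are 7A FF 39.
Read back as big-endian, the last byte is least significant, giving 0x7AFF39.
0x7AFF39 = 8060729.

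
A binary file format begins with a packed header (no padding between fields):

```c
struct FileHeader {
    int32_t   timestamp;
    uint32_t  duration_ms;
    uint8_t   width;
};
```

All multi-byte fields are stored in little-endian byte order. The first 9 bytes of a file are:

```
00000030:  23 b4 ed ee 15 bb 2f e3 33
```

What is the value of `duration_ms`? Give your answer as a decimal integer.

`duration_ms` follows `timestamp` (4 bytes), so it starts at byte offset 4 and occupies 4 bytes.
Bytes at offsets 4..7: 15 BB 2F E3.
In little-endian order the low byte comes first in memory.
Reassemble most-significant byte first: E3 2F BB 15 → 0xE32FBB15.
0xE32FBB15 = 3811556117.

3811556117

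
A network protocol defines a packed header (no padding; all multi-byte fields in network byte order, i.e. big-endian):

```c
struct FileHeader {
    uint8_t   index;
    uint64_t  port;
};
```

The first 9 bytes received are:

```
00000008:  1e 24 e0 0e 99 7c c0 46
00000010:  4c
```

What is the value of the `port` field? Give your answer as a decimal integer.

2657139832534353484

`port` follows `index` (1 byte), so it starts at byte offset 1 and occupies 8 bytes.
Bytes at offsets 1..8: 24 E0 0E 99 7C C0 46 4C.
Big-endian stores the most-significant byte at the lowest address.
The bytes are already most-significant first: 0x24E00E997CC0464C.
0x24E00E997CC0464C = 2657139832534353484.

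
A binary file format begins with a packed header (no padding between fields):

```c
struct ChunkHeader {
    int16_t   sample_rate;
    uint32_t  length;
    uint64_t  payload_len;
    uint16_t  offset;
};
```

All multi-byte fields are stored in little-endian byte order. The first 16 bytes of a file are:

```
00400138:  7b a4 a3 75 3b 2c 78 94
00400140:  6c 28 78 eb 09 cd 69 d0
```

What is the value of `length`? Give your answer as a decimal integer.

`length` follows `sample_rate` (2 bytes), so it starts at byte offset 2 and occupies 4 bytes.
Bytes at offsets 2..5: A3 75 3B 2C.
In little-endian order the low byte comes first in memory.
Reassemble most-significant byte first: 2C 3B 75 A3 → 0x2C3B75A3.
0x2C3B75A3 = 742094243.

742094243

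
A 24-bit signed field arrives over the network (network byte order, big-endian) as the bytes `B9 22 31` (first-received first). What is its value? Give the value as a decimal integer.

Big-endian: lowest address holds the most-significant byte.
The bytes are already most-significant first: 0xB92231.
Top bit is set, so as a signed 24-bit value this is 0xB92231 − 2^24 = -4644303.

-4644303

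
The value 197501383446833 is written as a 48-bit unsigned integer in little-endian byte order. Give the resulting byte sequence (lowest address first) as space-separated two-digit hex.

31 91 CD 5F A0 B3

197501383446833 in hexadecimal, padded to 48 bits, is 0xB3A05FCD9131.
Split into bytes (most-significant first): B3 A0 5F CD 91 31.
Little-endian stores the least-significant byte at the lowest address.
So at ascending addresses the bytes are 31 91 CD 5F A0 B3.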